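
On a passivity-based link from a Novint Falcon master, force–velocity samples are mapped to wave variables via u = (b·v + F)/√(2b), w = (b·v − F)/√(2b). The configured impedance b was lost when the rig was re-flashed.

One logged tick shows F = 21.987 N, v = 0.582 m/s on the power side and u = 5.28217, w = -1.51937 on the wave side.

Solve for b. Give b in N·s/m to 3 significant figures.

u + w = 3.7628;  u + w = √(2b)·v, so √(2b) = 3.7628/0.582 = 6.4653.
b = (√(2b))²/2 = 41.8000/2 = 20.9000.
(Check via u − w = 2F/√(2b): u − w = 6.8015, 2F/√(2b) = 6.8015.)

b = 20.9 N·s/m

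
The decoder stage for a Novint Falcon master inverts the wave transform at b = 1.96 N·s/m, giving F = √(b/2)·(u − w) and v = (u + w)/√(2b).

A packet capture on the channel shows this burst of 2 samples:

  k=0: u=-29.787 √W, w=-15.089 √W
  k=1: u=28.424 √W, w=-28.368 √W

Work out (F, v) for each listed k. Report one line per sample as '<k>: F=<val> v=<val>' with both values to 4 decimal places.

0: F=-14.5503 v=-22.6658
1: F=56.2212 v=0.0283

k=0: u−w=-14.6980, u+w=-44.8760; √(b/2)=0.9899, √(2b)=1.9799; F=0.9899×(-14.698)=-14.5503, v=-44.8760/1.9799=-22.6658
k=1: u−w=56.7920, u+w=0.0560; √(b/2)=0.9899, √(2b)=1.9799; F=0.9899×56.792=56.2212, v=0.0560/1.9799=0.0283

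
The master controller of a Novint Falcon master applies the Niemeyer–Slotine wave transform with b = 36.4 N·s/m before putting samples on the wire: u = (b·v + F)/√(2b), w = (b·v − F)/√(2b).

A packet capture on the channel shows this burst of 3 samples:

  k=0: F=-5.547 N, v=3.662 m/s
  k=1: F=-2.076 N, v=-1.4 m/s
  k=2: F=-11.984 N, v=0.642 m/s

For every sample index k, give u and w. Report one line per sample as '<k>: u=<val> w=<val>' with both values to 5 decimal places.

k=0: b·v=36.4×3.662=133.29680; √(2b)=8.53229; u=(133.29680+(-5.547))/8.53229=14.97251, w=(133.29680−(-5.547))/8.53229=16.27274
k=1: b·v=36.4×(-1.4)=-50.96000; √(2b)=8.53229; u=(-50.96000+(-2.076))/8.53229=-6.21592, w=(-50.96000−(-2.076))/8.53229=-5.72929
k=2: b·v=36.4×0.642=23.36880; √(2b)=8.53229; u=(23.36880+(-11.984))/8.53229=1.33432, w=(23.36880−(-11.984))/8.53229=4.14341

0: u=14.97251 w=16.27274
1: u=-6.21592 w=-5.72929
2: u=1.33432 w=4.14341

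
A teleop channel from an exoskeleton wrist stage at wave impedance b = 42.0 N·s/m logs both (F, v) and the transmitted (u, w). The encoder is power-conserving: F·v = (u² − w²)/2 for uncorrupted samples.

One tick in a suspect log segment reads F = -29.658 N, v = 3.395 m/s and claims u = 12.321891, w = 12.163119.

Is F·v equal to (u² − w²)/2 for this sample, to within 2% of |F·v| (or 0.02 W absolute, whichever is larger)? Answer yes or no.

F·v = (-29.658)×3.395 = -100.688910 W.
(u² − w²)/2 = (151.828998 − 147.941464)/2 = 1.943767 W.
|Δ| = 102.632677;  2% of max(1, |F·v|) = 2.013778.

no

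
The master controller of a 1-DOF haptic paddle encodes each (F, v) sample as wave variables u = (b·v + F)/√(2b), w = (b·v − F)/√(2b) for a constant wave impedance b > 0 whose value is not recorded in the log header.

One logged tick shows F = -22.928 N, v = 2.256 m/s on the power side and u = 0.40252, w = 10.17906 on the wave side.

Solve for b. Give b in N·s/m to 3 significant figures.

b = 11 N·s/m

u + w = 10.5816;  u + w = √(2b)·v, so √(2b) = 10.5816/2.256 = 4.6904.
b = (√(2b))²/2 = 22.0000/2 = 11.0000.
(Check via u − w = 2F/√(2b): u − w = -9.7765, 2F/√(2b) = -9.7765.)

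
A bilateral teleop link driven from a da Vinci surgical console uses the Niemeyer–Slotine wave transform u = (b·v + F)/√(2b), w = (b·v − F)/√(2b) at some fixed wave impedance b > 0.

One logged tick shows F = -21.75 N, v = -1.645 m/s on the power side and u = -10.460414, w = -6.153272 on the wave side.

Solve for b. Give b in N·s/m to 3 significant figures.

u + w = -16.613686;  u + w = √(2b)·v, so √(2b) = -16.613686/(-1.645) = 10.099505.
b = (√(2b))²/2 = 102.000005/2 = 51.000002.
(Check via u − w = 2F/√(2b): u − w = -4.307142, 2F/√(2b) = -4.307142.)

b = 51 N·s/m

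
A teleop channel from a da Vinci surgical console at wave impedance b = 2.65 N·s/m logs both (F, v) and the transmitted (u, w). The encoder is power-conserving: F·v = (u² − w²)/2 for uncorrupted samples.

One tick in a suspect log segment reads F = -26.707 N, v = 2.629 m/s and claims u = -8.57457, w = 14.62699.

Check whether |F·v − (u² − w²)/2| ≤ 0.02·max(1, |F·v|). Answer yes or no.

yes

F·v = (-26.707)×2.629 = -70.2127 W.
(u² − w²)/2 = (73.5233 − 213.9488)/2 = -70.2128 W.
|Δ| = 0.0001;  2% of max(1, |F·v|) = 1.4043.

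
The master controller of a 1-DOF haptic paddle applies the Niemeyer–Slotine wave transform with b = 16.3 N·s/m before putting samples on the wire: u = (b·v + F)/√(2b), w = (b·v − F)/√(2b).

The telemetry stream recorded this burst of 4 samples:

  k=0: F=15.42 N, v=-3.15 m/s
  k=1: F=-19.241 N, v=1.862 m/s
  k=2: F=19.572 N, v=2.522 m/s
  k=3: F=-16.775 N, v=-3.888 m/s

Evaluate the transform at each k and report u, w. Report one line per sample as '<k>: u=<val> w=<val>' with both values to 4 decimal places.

0: u=-6.2920 w=-11.6934
1: u=1.9458 w=8.6856
2: u=10.6277 w=3.7720
3: u=-14.0376 w=-8.1615

k=0: b·v=16.3×(-3.15)=-51.3450; √(2b)=5.7096; u=(-51.3450+15.42)/5.7096=-6.2920, w=(-51.3450−15.42)/5.7096=-11.6934
k=1: b·v=16.3×1.862=30.3506; √(2b)=5.7096; u=(30.3506+(-19.241))/5.7096=1.9458, w=(30.3506−(-19.241))/5.7096=8.6856
k=2: b·v=16.3×2.522=41.1086; √(2b)=5.7096; u=(41.1086+19.572)/5.7096=10.6277, w=(41.1086−19.572)/5.7096=3.7720
k=3: b·v=16.3×(-3.888)=-63.3744; √(2b)=5.7096; u=(-63.3744+(-16.775))/5.7096=-14.0376, w=(-63.3744−(-16.775))/5.7096=-8.1615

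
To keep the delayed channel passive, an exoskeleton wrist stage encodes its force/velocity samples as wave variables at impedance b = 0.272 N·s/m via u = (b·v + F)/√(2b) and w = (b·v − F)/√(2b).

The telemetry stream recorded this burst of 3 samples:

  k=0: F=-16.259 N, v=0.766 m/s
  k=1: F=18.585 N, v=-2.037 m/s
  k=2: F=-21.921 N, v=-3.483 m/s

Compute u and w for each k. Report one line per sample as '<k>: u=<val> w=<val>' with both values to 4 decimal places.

k=0: b·v=0.272×0.766=0.2084; √(2b)=0.7376; u=(0.2084+(-16.259))/0.7376=-21.7617, w=(0.2084−(-16.259))/0.7376=22.3267
k=1: b·v=0.272×(-2.037)=-0.5541; √(2b)=0.7376; u=(-0.5541+18.585)/0.7376=24.4466, w=(-0.5541−18.585)/0.7376=-25.9490
k=2: b·v=0.272×(-3.483)=-0.9474; √(2b)=0.7376; u=(-0.9474+(-21.921))/0.7376=-31.0053, w=(-0.9474−(-21.921))/0.7376=28.4364

0: u=-21.7617 w=22.3267
1: u=24.4466 w=-25.9490
2: u=-31.0053 w=28.4364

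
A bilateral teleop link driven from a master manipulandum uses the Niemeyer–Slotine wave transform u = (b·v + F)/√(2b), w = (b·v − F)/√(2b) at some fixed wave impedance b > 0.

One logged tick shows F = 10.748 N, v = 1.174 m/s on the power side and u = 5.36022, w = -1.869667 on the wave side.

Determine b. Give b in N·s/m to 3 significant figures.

u + w = 3.490553;  u + w = √(2b)·v, so √(2b) = 3.490553/1.174 = 2.973214.
b = (√(2b))²/2 = 8.840000/2 = 4.420000.
(Check via u − w = 2F/√(2b): u − w = 7.229887, 2F/√(2b) = 7.229887.)

b = 4.42 N·s/m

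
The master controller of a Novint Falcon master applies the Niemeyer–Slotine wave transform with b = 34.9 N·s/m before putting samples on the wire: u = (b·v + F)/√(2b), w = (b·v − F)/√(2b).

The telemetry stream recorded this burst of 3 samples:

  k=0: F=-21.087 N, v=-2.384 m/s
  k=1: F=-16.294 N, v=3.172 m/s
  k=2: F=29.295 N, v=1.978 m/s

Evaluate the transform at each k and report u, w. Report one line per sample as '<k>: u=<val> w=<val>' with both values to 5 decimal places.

k=0: b·v=34.9×(-2.384)=-83.20160; √(2b)=8.35464; u=(-83.20160+(-21.087))/8.35464=-12.48272, w=(-83.20160−(-21.087))/8.35464=-7.43474
k=1: b·v=34.9×3.172=110.70280; √(2b)=8.35464; u=(110.70280+(-16.294))/8.35464=11.30016, w=(110.70280−(-16.294))/8.35464=15.20075
k=2: b·v=34.9×1.978=69.03220; √(2b)=8.35464; u=(69.03220+29.295)/8.35464=11.76917, w=(69.03220−29.295)/8.35464=4.75630

0: u=-12.48272 w=-7.43474
1: u=11.30016 w=15.20075
2: u=11.76917 w=4.75630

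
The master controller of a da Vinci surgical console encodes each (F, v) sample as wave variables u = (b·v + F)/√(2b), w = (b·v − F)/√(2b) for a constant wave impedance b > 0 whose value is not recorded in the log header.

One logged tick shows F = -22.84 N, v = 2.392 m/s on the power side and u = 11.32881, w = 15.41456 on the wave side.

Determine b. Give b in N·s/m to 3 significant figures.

b = 62.5 N·s/m

u + w = 26.74337;  u + w = √(2b)·v, so √(2b) = 26.74337/2.392 = 11.18034.
b = (√(2b))²/2 = 124.99997/2 = 62.49999.
(Check via u − w = 2F/√(2b): u − w = -4.08575, 2F/√(2b) = -4.08574.)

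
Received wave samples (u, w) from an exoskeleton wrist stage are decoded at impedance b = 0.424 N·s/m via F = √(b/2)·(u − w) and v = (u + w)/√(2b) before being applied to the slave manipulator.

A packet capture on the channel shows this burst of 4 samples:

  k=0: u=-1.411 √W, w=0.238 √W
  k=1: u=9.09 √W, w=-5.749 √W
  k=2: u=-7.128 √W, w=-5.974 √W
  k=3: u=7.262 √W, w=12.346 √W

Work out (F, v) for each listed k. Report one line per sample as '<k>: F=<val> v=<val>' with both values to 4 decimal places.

k=0: u−w=-1.6490, u+w=-1.1730; √(b/2)=0.4604, √(2b)=0.9209; F=0.4604×(-1.649)=-0.7593, v=-1.1730/0.9209=-1.2738
k=1: u−w=14.8390, u+w=3.3410; √(b/2)=0.4604, √(2b)=0.9209; F=0.4604×14.839=6.8324, v=3.3410/0.9209=3.6281
k=2: u−w=-1.1540, u+w=-13.1020; √(b/2)=0.4604, √(2b)=0.9209; F=0.4604×(-1.154)=-0.5313, v=-13.1020/0.9209=-14.2279
k=3: u−w=-5.0840, u+w=19.6080; √(b/2)=0.4604, √(2b)=0.9209; F=0.4604×(-5.084)=-2.3408, v=19.6080/0.9209=21.2929

0: F=-0.7593 v=-1.2738
1: F=6.8324 v=3.6281
2: F=-0.5313 v=-14.2279
3: F=-2.3408 v=21.2929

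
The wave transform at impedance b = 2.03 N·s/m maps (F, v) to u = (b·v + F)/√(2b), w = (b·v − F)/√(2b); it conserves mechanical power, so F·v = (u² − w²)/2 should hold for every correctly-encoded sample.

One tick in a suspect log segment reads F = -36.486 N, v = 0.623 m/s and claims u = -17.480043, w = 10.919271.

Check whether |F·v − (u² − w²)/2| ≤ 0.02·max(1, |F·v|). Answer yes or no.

no

F·v = (-36.486)×0.623 = -22.730778 W.
(u² − w²)/2 = (305.551903 − 119.230479)/2 = 93.160712 W.
|Δ| = 115.891490;  2% of max(1, |F·v|) = 0.454616.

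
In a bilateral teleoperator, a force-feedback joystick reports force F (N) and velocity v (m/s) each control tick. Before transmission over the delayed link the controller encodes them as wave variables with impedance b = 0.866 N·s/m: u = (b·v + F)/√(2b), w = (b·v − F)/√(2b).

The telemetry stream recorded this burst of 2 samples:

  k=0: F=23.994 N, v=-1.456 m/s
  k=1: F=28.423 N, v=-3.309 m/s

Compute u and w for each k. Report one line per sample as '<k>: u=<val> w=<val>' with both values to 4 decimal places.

0: u=17.2737 w=-19.1899
1: u=19.4197 w=-23.7745

k=0: b·v=0.866×(-1.456)=-1.2609; √(2b)=1.3161; u=(-1.2609+23.994)/1.3161=17.2737, w=(-1.2609−23.994)/1.3161=-19.1899
k=1: b·v=0.866×(-3.309)=-2.8656; √(2b)=1.3161; u=(-2.8656+28.423)/1.3161=19.4197, w=(-2.8656−28.423)/1.3161=-23.7745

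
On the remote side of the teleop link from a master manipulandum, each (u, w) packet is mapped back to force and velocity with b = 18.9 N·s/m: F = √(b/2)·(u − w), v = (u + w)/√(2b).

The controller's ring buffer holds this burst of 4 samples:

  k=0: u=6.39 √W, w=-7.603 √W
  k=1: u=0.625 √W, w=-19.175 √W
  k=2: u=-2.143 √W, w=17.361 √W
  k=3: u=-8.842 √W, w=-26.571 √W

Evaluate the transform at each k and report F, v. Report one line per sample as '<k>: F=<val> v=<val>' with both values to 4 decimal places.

0: F=43.0157 v=-0.1973
1: F=60.8669 v=-3.0172
2: F=-59.9570 v=2.4752
3: F=54.5005 v=-5.7599

k=0: u−w=13.9930, u+w=-1.2130; √(b/2)=3.0741, √(2b)=6.1482; F=3.0741×13.993=43.0157, v=-1.2130/6.1482=-0.1973
k=1: u−w=19.8000, u+w=-18.5500; √(b/2)=3.0741, √(2b)=6.1482; F=3.0741×19.8=60.8669, v=-18.5500/6.1482=-3.0172
k=2: u−w=-19.5040, u+w=15.2180; √(b/2)=3.0741, √(2b)=6.1482; F=3.0741×(-19.504)=-59.9570, v=15.2180/6.1482=2.4752
k=3: u−w=17.7290, u+w=-35.4130; √(b/2)=3.0741, √(2b)=6.1482; F=3.0741×17.729=54.5005, v=-35.4130/6.1482=-5.7599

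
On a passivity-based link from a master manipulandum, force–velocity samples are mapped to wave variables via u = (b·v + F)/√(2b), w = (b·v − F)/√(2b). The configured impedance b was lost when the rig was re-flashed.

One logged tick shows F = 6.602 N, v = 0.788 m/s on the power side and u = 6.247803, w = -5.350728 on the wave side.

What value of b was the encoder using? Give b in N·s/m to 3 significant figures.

b = 0.648 N·s/m

u + w = 0.897075;  u + w = √(2b)·v, so √(2b) = 0.897075/0.788 = 1.138420.
b = (√(2b))²/2 = 1.296000/2 = 0.648000.
(Check via u − w = 2F/√(2b): u − w = 11.598531, 2F/√(2b) = 11.598531.)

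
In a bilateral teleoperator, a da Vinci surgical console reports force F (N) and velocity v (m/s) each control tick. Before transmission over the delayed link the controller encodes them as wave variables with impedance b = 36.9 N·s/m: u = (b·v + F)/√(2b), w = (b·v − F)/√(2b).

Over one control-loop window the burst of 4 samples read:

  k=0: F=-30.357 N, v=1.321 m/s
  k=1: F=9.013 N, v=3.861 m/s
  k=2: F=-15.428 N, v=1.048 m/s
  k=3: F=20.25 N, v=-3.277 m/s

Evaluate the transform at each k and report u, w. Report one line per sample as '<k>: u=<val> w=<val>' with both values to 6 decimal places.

k=0: b·v=36.9×1.321=48.744900; √(2b)=8.590693; u=(48.744900+(-30.357))/8.590693=2.140444, w=(48.744900−(-30.357))/8.590693=9.207861
k=1: b·v=36.9×3.861=142.470900; √(2b)=8.590693; u=(142.470900+9.013)/8.590693=17.633491, w=(142.470900−9.013)/8.590693=15.535173
k=2: b·v=36.9×1.048=38.671200; √(2b)=8.590693; u=(38.671200+(-15.428))/8.590693=2.705626, w=(38.671200−(-15.428))/8.590693=6.297420
k=3: b·v=36.9×(-3.277)=-120.921300; √(2b)=8.590693; u=(-120.921300+20.25)/8.590693=-11.718648, w=(-120.921300−20.25)/8.590693=-16.433052

0: u=2.140444 w=9.207861
1: u=17.633491 w=15.535173
2: u=2.705626 w=6.297420
3: u=-11.718648 w=-16.433052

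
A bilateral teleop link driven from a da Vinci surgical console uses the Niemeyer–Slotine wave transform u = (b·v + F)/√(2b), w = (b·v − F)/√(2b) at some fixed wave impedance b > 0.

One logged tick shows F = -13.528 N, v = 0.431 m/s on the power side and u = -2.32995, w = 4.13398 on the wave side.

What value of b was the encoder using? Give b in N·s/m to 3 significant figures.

b = 8.76 N·s/m

u + w = 1.80403;  u + w = √(2b)·v, so √(2b) = 1.80403/0.431 = 4.18568.
b = (√(2b))²/2 = 17.51995/2 = 8.75998.
(Check via u − w = 2F/√(2b): u − w = -6.46393, 2F/√(2b) = -6.46394.)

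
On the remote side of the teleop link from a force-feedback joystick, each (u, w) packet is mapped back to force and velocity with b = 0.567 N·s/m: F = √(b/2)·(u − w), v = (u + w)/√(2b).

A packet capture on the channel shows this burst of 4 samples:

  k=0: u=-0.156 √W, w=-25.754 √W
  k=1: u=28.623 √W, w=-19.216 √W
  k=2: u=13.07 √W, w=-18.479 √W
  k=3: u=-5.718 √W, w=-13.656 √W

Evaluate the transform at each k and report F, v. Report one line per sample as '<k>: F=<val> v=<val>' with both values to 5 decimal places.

k=0: u−w=25.59800, u+w=-25.91000; √(b/2)=0.53245, √(2b)=1.06489; F=0.53245×25.598=13.62958, v=-25.91000/1.06489=-24.33105
k=1: u−w=47.83900, u+w=9.40700; √(b/2)=0.53245, √(2b)=1.06489; F=0.53245×47.839=25.47174, v=9.40700/1.06489=8.83374
k=2: u−w=31.54900, u+w=-5.40900; √(b/2)=0.53245, √(2b)=1.06489; F=0.53245×31.549=16.79818, v=-5.40900/1.06489=-5.07938
k=3: u−w=7.93800, u+w=-19.37400; √(b/2)=0.53245, √(2b)=1.06489; F=0.53245×7.938=4.22657, v=-19.37400/1.06489=-18.19335

0: F=13.62958 v=-24.33105
1: F=25.47174 v=8.83374
2: F=16.79818 v=-5.07938
3: F=4.22657 v=-18.19335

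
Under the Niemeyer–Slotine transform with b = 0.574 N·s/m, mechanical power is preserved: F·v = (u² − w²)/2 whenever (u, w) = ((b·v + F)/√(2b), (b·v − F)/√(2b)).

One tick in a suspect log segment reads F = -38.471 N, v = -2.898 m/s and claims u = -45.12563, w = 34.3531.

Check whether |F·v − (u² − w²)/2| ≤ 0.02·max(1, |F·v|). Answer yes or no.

F·v = (-38.471)×(-2.898) = 111.48896 W.
(u² − w²)/2 = (2036.32248 − 1180.13548)/2 = 428.09350 W.
|Δ| = 316.60454;  2% of max(1, |F·v|) = 2.22978.

no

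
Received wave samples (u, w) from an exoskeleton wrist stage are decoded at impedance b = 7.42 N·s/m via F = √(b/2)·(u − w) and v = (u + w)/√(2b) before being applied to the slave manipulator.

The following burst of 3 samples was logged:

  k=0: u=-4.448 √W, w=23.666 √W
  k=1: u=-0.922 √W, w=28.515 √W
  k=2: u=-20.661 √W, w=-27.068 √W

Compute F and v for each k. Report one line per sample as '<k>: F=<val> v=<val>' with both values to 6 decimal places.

0: F=-54.151388 v=4.988744
1: F=-56.699666 v=7.162786
2: F=12.340754 v=-12.389831

k=0: u−w=-28.114000, u+w=19.218000; √(b/2)=1.926136, √(2b)=3.852272; F=1.926136×(-28.114)=-54.151388, v=19.218000/3.852272=4.988744
k=1: u−w=-29.437000, u+w=27.593000; √(b/2)=1.926136, √(2b)=3.852272; F=1.926136×(-29.437)=-56.699666, v=27.593000/3.852272=7.162786
k=2: u−w=6.407000, u+w=-47.729000; √(b/2)=1.926136, √(2b)=3.852272; F=1.926136×6.407=12.340754, v=-47.729000/3.852272=-12.389831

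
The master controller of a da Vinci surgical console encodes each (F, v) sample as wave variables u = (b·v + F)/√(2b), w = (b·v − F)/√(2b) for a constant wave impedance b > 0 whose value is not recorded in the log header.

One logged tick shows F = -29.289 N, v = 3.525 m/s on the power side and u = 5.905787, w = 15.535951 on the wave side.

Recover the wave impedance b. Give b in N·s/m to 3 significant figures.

u + w = 21.441738;  u + w = √(2b)·v, so √(2b) = 21.441738/3.525 = 6.082763.
b = (√(2b))²/2 = 37.000000/2 = 18.500000.
(Check via u − w = 2F/√(2b): u − w = -9.630164, 2F/√(2b) = -9.630164.)

b = 18.5 N·s/m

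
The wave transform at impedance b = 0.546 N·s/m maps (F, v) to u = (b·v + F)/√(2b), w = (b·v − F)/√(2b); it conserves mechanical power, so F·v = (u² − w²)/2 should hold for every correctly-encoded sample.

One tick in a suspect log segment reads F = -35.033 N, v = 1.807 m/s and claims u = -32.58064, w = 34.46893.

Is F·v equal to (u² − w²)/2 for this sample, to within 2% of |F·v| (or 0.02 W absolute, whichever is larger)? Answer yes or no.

yes

F·v = (-35.033)×1.807 = -63.30463 W.
(u² − w²)/2 = (1061.49810 − 1188.10714)/2 = -63.30452 W.
|Δ| = 0.00011;  2% of max(1, |F·v|) = 1.26609.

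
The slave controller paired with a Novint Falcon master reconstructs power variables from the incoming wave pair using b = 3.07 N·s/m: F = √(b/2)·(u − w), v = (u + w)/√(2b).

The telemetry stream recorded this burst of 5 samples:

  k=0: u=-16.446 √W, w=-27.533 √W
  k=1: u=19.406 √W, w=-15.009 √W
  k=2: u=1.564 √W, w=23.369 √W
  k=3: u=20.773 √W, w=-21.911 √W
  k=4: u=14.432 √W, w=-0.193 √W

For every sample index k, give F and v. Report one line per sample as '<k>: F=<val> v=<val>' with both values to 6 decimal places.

k=0: u−w=11.087000, u+w=-43.979000; √(b/2)=1.238951, √(2b)=2.477902; F=1.238951×11.087=13.736252, v=-43.979000/2.477902=-17.748480
k=1: u−w=34.415000, u+w=4.397000; √(b/2)=1.238951, √(2b)=2.477902; F=1.238951×34.415=42.638504, v=4.397000/2.477902=1.774485
k=2: u−w=-21.805000, u+w=24.933000; √(b/2)=1.238951, √(2b)=2.477902; F=1.238951×(-21.805)=-27.015330, v=24.933000/2.477902=10.062140
k=3: u−w=42.684000, u+w=-1.138000; √(b/2)=1.238951, √(2b)=2.477902; F=1.238951×42.684=52.883392, v=-1.138000/2.477902=-0.459259
k=4: u−w=14.625000, u+w=14.239000; √(b/2)=1.238951, √(2b)=2.477902; F=1.238951×14.625=18.119661, v=14.239000/2.477902=5.746393

0: F=13.736252 v=-17.748480
1: F=42.638504 v=1.774485
2: F=-27.015330 v=10.062140
3: F=52.883392 v=-0.459259
4: F=18.119661 v=5.746393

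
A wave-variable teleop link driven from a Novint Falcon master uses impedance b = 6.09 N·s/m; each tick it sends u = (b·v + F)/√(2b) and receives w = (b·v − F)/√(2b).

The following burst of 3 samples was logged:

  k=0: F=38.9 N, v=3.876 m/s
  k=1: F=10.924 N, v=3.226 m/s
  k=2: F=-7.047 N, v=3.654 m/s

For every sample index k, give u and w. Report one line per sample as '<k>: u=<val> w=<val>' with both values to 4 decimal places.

0: u=17.9098 w=-4.3826
1: u=8.7594 w=2.4992
2: u=4.3570 w=8.3954

k=0: b·v=6.09×3.876=23.6048; √(2b)=3.4900; u=(23.6048+38.9)/3.4900=17.9098, w=(23.6048−38.9)/3.4900=-4.3826
k=1: b·v=6.09×3.226=19.6463; √(2b)=3.4900; u=(19.6463+10.924)/3.4900=8.7594, w=(19.6463−10.924)/3.4900=2.4992
k=2: b·v=6.09×3.654=22.2529; √(2b)=3.4900; u=(22.2529+(-7.047))/3.4900=4.3570, w=(22.2529−(-7.047))/3.4900=8.3954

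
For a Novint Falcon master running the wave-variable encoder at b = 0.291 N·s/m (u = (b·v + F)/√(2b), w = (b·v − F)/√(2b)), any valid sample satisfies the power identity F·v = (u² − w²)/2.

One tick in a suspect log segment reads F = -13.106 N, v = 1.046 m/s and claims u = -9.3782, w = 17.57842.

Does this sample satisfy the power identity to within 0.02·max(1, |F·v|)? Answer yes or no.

no

F·v = (-13.106)×1.046 = -13.7089 W.
(u² − w²)/2 = (87.9506 − 309.0008)/2 = -110.5251 W.
|Δ| = 96.8162;  2% of max(1, |F·v|) = 0.2742.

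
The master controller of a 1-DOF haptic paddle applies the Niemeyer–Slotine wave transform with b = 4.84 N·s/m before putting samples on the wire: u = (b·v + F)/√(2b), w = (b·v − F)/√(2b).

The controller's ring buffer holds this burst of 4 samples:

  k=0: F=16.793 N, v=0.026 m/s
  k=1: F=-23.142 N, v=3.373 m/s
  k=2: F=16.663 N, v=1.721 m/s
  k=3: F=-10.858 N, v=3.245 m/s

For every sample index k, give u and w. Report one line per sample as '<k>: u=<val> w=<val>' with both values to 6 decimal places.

k=0: b·v=4.84×0.026=0.125840; √(2b)=3.111270; u=(0.125840+16.793)/3.111270=5.437921, w=(0.125840−16.793)/3.111270=-5.357028
k=1: b·v=4.84×3.373=16.325320; √(2b)=3.111270; u=(16.325320+(-23.142))/3.111270=-2.190964, w=(16.325320−(-23.142))/3.111270=12.685277
k=2: b·v=4.84×1.721=8.329640; √(2b)=3.111270; u=(8.329640+16.663)/3.111270=8.032939, w=(8.329640−16.663)/3.111270=-2.678443
k=3: b·v=4.84×3.245=15.705800; √(2b)=3.111270; u=(15.705800+(-10.858))/3.111270=1.558142, w=(15.705800−(-10.858))/3.111270=8.537929

0: u=5.437921 w=-5.357028
1: u=-2.190964 w=12.685277
2: u=8.032939 w=-2.678443
3: u=1.558142 w=8.537929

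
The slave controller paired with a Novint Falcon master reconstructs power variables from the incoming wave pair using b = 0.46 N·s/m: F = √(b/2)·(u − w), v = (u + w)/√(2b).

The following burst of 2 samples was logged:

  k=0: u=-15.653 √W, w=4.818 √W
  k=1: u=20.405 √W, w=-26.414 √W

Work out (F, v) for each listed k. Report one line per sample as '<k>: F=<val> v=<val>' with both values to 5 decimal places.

0: F=-9.81755 v=-11.29627
1: F=22.45360 v=-6.26482

k=0: u−w=-20.47100, u+w=-10.83500; √(b/2)=0.47958, √(2b)=0.95917; F=0.47958×(-20.471)=-9.81755, v=-10.83500/0.95917=-11.29627
k=1: u−w=46.81900, u+w=-6.00900; √(b/2)=0.47958, √(2b)=0.95917; F=0.47958×46.819=22.45360, v=-6.00900/0.95917=-6.26482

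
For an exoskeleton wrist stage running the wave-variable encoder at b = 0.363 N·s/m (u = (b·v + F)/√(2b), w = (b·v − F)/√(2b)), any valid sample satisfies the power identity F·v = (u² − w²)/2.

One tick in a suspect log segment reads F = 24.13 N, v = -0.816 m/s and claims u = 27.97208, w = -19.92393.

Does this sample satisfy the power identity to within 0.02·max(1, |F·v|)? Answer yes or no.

no

F·v = 24.13×(-0.816) = -19.6901 W.
(u² − w²)/2 = (782.4373 − 396.9630)/2 = 192.7371 W.
|Δ| = 212.4272;  2% of max(1, |F·v|) = 0.3938.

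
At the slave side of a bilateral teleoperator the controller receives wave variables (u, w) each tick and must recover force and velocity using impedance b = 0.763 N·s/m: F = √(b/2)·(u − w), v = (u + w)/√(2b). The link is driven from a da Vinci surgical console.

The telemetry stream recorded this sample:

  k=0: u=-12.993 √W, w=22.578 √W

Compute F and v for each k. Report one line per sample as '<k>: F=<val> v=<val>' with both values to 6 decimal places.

k=0: u−w=-35.571000, u+w=9.585000; √(b/2)=0.617657, √(2b)=1.235314; F=0.617657×(-35.571)=-21.970672, v=9.585000/1.235314=7.759163

0: F=-21.970672 v=7.759163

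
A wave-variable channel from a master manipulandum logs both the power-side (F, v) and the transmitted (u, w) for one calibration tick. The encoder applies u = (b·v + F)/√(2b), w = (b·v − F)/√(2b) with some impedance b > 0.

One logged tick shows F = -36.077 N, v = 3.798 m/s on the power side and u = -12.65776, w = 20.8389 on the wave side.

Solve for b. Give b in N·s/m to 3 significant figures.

b = 2.32 N·s/m

u + w = 8.18114;  u + w = √(2b)·v, so √(2b) = 8.18114/3.798 = 2.15407.
b = (√(2b))²/2 = 4.64000/2 = 2.32000.
(Check via u − w = 2F/√(2b): u − w = -33.49666, 2F/√(2b) = -33.49666.)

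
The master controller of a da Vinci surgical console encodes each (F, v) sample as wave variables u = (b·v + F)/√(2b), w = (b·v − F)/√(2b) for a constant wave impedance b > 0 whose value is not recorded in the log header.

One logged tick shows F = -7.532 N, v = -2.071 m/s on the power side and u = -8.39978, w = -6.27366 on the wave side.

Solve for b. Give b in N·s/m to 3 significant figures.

b = 25.1 N·s/m

u + w = -14.6734;  u + w = √(2b)·v, so √(2b) = -14.6734/(-2.071) = 7.0852.
b = (√(2b))²/2 = 50.2000/2 = 25.1000.
(Check via u − w = 2F/√(2b): u − w = -2.1261, 2F/√(2b) = -2.1261.)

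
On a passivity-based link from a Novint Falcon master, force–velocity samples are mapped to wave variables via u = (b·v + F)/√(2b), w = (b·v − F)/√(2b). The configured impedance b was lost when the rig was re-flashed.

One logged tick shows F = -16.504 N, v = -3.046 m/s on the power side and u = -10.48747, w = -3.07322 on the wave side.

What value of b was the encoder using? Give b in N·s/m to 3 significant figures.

u + w = -13.5607;  u + w = √(2b)·v, so √(2b) = -13.5607/(-3.046) = 4.4520.
b = (√(2b))²/2 = 19.8200/2 = 9.9100.
(Check via u − w = 2F/√(2b): u − w = -7.4143, 2F/√(2b) = -7.4143.)

b = 9.91 N·s/m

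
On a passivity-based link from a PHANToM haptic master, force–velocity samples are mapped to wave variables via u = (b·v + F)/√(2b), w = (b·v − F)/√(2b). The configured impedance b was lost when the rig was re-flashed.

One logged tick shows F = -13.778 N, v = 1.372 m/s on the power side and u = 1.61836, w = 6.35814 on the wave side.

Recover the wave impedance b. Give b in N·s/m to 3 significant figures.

b = 16.9 N·s/m

u + w = 7.97650;  u + w = √(2b)·v, so √(2b) = 7.97650/1.372 = 5.81378.
b = (√(2b))²/2 = 33.79999/2 = 16.89999.
(Check via u − w = 2F/√(2b): u − w = -4.73978, 2F/√(2b) = -4.73978.)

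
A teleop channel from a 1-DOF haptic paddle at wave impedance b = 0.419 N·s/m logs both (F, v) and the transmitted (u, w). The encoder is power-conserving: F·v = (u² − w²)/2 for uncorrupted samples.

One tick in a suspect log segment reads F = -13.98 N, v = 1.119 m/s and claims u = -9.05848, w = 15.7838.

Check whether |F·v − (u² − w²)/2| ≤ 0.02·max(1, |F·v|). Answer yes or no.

F·v = (-13.98)×1.119 = -15.64362 W.
(u² − w²)/2 = (82.05606 − 249.12834)/2 = -83.53614 W.
|Δ| = 67.89252;  2% of max(1, |F·v|) = 0.31287.

no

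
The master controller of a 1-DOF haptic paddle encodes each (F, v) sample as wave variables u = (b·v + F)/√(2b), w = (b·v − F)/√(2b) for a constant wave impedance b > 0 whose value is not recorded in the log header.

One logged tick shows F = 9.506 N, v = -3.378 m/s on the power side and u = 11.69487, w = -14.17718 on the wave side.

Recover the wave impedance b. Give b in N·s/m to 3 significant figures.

b = 0.27 N·s/m

u + w = -2.4823;  u + w = √(2b)·v, so √(2b) = -2.4823/(-3.378) = 0.7348.
b = (√(2b))²/2 = 0.5400/2 = 0.2700.
(Check via u − w = 2F/√(2b): u − w = 25.8721, 2F/√(2b) = 25.8721.)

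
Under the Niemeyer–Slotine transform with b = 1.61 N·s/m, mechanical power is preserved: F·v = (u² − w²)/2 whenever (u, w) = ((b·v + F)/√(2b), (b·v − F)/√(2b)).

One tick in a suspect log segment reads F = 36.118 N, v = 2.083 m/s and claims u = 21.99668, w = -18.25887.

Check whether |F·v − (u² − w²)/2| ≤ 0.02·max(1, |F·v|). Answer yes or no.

yes

F·v = 36.118×2.083 = 75.23379 W.
(u² − w²)/2 = (483.85393 − 333.38633)/2 = 75.23380 W.
|Δ| = 0.00000;  2% of max(1, |F·v|) = 1.50468.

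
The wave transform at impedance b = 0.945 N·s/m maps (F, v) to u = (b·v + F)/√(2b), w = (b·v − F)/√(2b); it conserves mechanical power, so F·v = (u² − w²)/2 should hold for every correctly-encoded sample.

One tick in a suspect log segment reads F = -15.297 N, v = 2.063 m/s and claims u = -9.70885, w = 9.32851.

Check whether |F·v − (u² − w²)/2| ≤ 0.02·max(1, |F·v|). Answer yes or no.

F·v = (-15.297)×2.063 = -31.5577 W.
(u² − w²)/2 = (94.2618 − 87.0211)/2 = 3.6203 W.
|Δ| = 35.1780;  2% of max(1, |F·v|) = 0.6312.

no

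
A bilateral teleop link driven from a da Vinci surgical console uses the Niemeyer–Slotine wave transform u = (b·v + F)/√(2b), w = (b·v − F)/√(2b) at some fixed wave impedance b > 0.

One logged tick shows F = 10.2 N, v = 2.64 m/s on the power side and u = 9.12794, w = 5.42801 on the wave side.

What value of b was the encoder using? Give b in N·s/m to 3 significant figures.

u + w = 14.55595;  u + w = √(2b)·v, so √(2b) = 14.55595/2.64 = 5.51362.
b = (√(2b))²/2 = 30.39998/2 = 15.19999.
(Check via u − w = 2F/√(2b): u − w = 3.69993, 2F/√(2b) = 3.69993.)

b = 15.2 N·s/m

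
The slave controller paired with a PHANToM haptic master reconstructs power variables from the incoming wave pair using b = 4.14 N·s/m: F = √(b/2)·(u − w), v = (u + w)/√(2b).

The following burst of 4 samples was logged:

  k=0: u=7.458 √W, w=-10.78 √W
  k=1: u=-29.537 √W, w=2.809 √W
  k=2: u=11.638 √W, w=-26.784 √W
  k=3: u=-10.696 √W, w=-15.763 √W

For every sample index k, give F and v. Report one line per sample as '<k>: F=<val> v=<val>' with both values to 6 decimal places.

k=0: u−w=18.238000, u+w=-3.322000; √(b/2)=1.438749, √(2b)=2.877499; F=1.438749×18.238=26.239913, v=-3.322000/2.877499=-1.154475
k=1: u−w=-32.346000, u+w=-26.728000; √(b/2)=1.438749, √(2b)=2.877499; F=1.438749×(-32.346)=-46.537790, v=-26.728000/2.877499=-9.288622
k=2: u−w=38.422000, u+w=-15.146000; √(b/2)=1.438749, √(2b)=2.877499; F=1.438749×38.422=55.279632, v=-15.146000/2.877499=-5.263599
k=3: u−w=5.067000, u+w=-26.459000; √(b/2)=1.438749, √(2b)=2.877499; F=1.438749×5.067=7.290143, v=-26.459000/2.877499=-9.195138

0: F=26.239913 v=-1.154475
1: F=-46.537790 v=-9.288622
2: F=55.279632 v=-5.263599
3: F=7.290143 v=-9.195138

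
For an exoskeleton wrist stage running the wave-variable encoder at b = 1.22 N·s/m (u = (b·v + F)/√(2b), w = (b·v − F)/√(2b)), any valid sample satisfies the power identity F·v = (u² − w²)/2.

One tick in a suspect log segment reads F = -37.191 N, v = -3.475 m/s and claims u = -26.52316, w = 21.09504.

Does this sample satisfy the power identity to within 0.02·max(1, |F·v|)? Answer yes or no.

yes

F·v = (-37.191)×(-3.475) = 129.23873 W.
(u² − w²)/2 = (703.47802 − 445.00071)/2 = 129.23865 W.
|Δ| = 0.00007;  2% of max(1, |F·v|) = 2.58477.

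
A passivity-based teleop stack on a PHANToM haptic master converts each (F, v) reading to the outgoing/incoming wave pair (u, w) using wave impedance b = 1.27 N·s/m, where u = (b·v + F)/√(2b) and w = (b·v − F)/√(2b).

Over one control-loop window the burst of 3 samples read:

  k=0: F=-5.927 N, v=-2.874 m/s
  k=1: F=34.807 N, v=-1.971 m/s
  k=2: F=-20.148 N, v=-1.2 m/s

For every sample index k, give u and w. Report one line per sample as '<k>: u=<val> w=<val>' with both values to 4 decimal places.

0: u=-6.0091 w=1.4287
1: u=20.2692 w=-23.4105
2: u=-13.5982 w=11.6857

k=0: b·v=1.27×(-2.874)=-3.6500; √(2b)=1.5937; u=(-3.6500+(-5.927))/1.5937=-6.0091, w=(-3.6500−(-5.927))/1.5937=1.4287
k=1: b·v=1.27×(-1.971)=-2.5032; √(2b)=1.5937; u=(-2.5032+34.807)/1.5937=20.2692, w=(-2.5032−34.807)/1.5937=-23.4105
k=2: b·v=1.27×(-1.2)=-1.5240; √(2b)=1.5937; u=(-1.5240+(-20.148))/1.5937=-13.5982, w=(-1.5240−(-20.148))/1.5937=11.6857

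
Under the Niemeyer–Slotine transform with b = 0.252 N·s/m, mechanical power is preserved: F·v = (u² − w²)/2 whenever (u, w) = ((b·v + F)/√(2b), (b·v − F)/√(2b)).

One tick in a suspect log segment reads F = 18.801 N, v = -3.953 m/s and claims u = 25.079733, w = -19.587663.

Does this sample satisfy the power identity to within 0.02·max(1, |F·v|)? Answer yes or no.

no

F·v = 18.801×(-3.953) = -74.320353 W.
(u² − w²)/2 = (628.993007 − 383.676542)/2 = 122.658233 W.
|Δ| = 196.978586;  2% of max(1, |F·v|) = 1.486407.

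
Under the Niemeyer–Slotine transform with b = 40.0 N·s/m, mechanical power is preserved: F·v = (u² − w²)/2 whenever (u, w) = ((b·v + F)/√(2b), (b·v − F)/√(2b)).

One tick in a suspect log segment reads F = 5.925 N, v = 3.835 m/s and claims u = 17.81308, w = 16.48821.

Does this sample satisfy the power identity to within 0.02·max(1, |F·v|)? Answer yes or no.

F·v = 5.925×3.835 = 22.72237 W.
(u² − w²)/2 = (317.30582 − 271.86107)/2 = 22.72238 W.
|Δ| = 0.00000;  2% of max(1, |F·v|) = 0.45445.

yes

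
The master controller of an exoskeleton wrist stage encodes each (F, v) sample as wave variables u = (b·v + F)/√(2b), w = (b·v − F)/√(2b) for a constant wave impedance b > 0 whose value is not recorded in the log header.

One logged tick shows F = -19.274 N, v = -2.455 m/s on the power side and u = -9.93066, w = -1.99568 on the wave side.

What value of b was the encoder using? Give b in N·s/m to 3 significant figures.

u + w = -11.9263;  u + w = √(2b)·v, so √(2b) = -11.9263/(-2.455) = 4.8580.
b = (√(2b))²/2 = 23.6000/2 = 11.8000.
(Check via u − w = 2F/√(2b): u − w = -7.9350, 2F/√(2b) = -7.9350.)

b = 11.8 N·s/m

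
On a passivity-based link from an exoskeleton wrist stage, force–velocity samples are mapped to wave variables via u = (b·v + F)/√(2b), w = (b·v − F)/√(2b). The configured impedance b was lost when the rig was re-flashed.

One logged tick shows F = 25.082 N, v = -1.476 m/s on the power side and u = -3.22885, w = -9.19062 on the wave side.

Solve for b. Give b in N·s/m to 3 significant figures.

b = 35.4 N·s/m

u + w = -12.4195;  u + w = √(2b)·v, so √(2b) = -12.4195/(-1.476) = 8.4143.
b = (√(2b))²/2 = 70.8000/2 = 35.4000.
(Check via u − w = 2F/√(2b): u − w = 5.9618, 2F/√(2b) = 5.9618.)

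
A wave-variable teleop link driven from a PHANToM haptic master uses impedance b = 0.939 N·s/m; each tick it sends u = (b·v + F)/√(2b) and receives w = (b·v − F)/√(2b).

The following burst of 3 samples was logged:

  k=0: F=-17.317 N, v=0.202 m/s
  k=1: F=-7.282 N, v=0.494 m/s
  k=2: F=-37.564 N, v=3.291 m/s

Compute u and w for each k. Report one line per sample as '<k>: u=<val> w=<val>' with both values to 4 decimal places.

0: u=-12.4980 w=12.7749
1: u=-4.9753 w=5.6523
2: u=-25.1560 w=29.6659

k=0: b·v=0.939×0.202=0.1897; √(2b)=1.3704; u=(0.1897+(-17.317))/1.3704=-12.4980, w=(0.1897−(-17.317))/1.3704=12.7749
k=1: b·v=0.939×0.494=0.4639; √(2b)=1.3704; u=(0.4639+(-7.282))/1.3704=-4.9753, w=(0.4639−(-7.282))/1.3704=5.6523
k=2: b·v=0.939×3.291=3.0902; √(2b)=1.3704; u=(3.0902+(-37.564))/1.3704=-25.1560, w=(3.0902−(-37.564))/1.3704=29.6659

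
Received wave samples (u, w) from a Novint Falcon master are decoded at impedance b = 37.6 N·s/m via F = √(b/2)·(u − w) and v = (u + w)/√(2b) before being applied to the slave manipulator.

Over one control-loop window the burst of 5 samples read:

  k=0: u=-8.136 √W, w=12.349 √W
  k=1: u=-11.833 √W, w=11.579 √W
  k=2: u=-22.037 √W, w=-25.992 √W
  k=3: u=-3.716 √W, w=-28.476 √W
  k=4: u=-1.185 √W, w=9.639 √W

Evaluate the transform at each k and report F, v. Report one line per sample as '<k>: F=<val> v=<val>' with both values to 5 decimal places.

0: F=-88.82084 v=0.48583
1: F=-101.51201 v=-0.02929
2: F=17.14847 v=-5.53853
3: F=107.35680 v=-3.71227
4: F=-46.93175 v=0.97488

k=0: u−w=-20.48500, u+w=4.21300; √(b/2)=4.33590, √(2b)=8.67179; F=4.33590×(-20.485)=-88.82084, v=4.21300/8.67179=0.48583
k=1: u−w=-23.41200, u+w=-0.25400; √(b/2)=4.33590, √(2b)=8.67179; F=4.33590×(-23.412)=-101.51201, v=-0.25400/8.67179=-0.02929
k=2: u−w=3.95500, u+w=-48.02900; √(b/2)=4.33590, √(2b)=8.67179; F=4.33590×3.955=17.14847, v=-48.02900/8.67179=-5.53853
k=3: u−w=24.76000, u+w=-32.19200; √(b/2)=4.33590, √(2b)=8.67179; F=4.33590×24.76=107.35680, v=-32.19200/8.67179=-3.71227
k=4: u−w=-10.82400, u+w=8.45400; √(b/2)=4.33590, √(2b)=8.67179; F=4.33590×(-10.824)=-46.93175, v=8.45400/8.67179=0.97488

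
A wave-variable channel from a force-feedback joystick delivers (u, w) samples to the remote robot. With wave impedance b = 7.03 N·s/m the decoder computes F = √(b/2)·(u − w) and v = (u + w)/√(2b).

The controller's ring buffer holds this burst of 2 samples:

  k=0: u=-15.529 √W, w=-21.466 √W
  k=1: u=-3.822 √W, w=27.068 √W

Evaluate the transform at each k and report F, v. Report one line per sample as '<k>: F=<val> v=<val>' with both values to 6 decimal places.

k=0: u−w=5.937000, u+w=-36.995000; √(b/2)=1.874833, √(2b)=3.749667; F=1.874833×5.937=11.130885, v=-36.995000/3.749667=-9.866210
k=1: u−w=-30.890000, u+w=23.246000; √(b/2)=1.874833, √(2b)=3.749667; F=1.874833×(-30.89)=-57.913601, v=23.246000/3.749667=6.199484

0: F=11.130885 v=-9.866210
1: F=-57.913601 v=6.199484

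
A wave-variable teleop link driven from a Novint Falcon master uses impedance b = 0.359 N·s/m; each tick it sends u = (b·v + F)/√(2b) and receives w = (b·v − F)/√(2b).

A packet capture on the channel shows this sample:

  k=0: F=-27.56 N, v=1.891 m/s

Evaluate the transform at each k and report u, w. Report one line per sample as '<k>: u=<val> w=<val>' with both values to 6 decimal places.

0: u=-31.723808 w=33.326145

k=0: b·v=0.359×1.891=0.678869; √(2b)=0.847349; u=(0.678869+(-27.56))/0.847349=-31.723808, w=(0.678869−(-27.56))/0.847349=33.326145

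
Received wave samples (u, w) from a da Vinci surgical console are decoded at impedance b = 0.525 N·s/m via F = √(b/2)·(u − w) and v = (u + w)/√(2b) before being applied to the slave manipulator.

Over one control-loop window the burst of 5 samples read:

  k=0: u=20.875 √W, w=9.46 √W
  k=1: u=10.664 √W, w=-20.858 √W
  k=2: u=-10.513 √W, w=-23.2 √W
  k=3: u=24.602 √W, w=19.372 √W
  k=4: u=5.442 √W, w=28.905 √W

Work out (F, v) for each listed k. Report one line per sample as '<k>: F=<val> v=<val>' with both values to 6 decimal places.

0: F=5.848447 v=29.603929
1: F=16.150219 v=-9.948325
2: F=6.500153 v=-32.900519
3: F=2.679578 v=42.914230
4: F=-12.021210 v=33.519240

k=0: u−w=11.415000, u+w=30.335000; √(b/2)=0.512348, √(2b)=1.024695; F=0.512348×11.415=5.848447, v=30.335000/1.024695=29.603929
k=1: u−w=31.522000, u+w=-10.194000; √(b/2)=0.512348, √(2b)=1.024695; F=0.512348×31.522=16.150219, v=-10.194000/1.024695=-9.948325
k=2: u−w=12.687000, u+w=-33.713000; √(b/2)=0.512348, √(2b)=1.024695; F=0.512348×12.687=6.500153, v=-33.713000/1.024695=-32.900519
k=3: u−w=5.230000, u+w=43.974000; √(b/2)=0.512348, √(2b)=1.024695; F=0.512348×5.23=2.679578, v=43.974000/1.024695=42.914230
k=4: u−w=-23.463000, u+w=34.347000; √(b/2)=0.512348, √(2b)=1.024695; F=0.512348×(-23.463)=-12.021210, v=34.347000/1.024695=33.519240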